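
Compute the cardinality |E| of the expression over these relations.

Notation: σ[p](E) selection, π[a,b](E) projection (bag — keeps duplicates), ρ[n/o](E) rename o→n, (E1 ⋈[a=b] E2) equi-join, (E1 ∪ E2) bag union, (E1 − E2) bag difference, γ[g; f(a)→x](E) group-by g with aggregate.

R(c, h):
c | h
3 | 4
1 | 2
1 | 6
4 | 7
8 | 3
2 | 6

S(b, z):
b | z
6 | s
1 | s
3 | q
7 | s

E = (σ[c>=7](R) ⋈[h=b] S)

Stepwise |·|:
  R → 6
  σ[c>=7](R) → 1
  S → 4
  (σ[c>=7](R) ⋈[h=b] S) → 1

|E| = 1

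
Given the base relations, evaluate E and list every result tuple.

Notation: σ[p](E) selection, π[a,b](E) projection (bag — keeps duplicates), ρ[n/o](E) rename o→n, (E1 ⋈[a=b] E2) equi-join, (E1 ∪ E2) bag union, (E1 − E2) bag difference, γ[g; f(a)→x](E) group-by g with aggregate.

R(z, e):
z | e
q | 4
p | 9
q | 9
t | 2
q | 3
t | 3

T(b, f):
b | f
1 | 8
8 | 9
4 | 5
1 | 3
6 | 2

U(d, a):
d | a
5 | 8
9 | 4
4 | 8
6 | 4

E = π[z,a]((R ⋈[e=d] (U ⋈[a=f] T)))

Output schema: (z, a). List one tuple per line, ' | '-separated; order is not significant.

Subexpression sizes:
  R → 6
  U → 4
  T → 5
  (U ⋈[a=f] T) → 2
  (R ⋈[e=d] (U ⋈[a=f] T)) → 1
  π[z,a]((R ⋈[e=d] (U ⋈[a=f] T))) → 1

== RESULT ==
z | a
q | 8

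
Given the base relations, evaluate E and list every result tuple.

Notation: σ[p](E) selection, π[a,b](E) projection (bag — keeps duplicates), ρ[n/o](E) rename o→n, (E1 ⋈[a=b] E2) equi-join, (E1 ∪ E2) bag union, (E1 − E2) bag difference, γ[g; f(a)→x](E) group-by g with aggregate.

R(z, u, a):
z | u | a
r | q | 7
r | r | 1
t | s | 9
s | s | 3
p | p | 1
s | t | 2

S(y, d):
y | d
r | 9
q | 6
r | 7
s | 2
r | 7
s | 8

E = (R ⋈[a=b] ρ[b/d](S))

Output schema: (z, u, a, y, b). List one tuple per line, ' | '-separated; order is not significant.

Per-node cardinality:
  R → 6
  S → 6
  ρ[b/d](S) → 6
  (R ⋈[a=b] ρ[b/d](S)) → 4

== RESULT ==
z | u | a | y | b
r | q | 7 | r | 7
r | q | 7 | r | 7
s | t | 2 | s | 2
t | s | 9 | r | 9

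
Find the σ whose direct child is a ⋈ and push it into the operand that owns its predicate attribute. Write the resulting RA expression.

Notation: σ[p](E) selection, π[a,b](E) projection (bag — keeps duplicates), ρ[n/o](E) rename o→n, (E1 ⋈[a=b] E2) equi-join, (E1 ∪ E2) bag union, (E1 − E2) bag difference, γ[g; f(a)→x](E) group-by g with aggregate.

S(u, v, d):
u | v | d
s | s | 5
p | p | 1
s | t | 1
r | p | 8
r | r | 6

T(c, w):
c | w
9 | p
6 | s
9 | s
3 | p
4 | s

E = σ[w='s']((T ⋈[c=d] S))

σ filters on w, owned by the left side.
E' = (σ[w='s'](T) ⋈[c=d] S)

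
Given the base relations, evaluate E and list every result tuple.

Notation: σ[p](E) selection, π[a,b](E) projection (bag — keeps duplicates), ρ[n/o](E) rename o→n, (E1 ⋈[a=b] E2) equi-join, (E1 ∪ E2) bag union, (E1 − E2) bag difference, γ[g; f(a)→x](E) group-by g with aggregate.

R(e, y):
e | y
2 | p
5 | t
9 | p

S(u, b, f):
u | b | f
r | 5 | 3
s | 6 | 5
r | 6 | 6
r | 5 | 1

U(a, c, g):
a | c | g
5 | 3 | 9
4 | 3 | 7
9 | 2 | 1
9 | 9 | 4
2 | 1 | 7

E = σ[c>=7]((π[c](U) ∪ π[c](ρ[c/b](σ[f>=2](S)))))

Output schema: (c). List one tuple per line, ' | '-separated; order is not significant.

Subexpression sizes:
  U → 5
  π[c](U) → 5
  S → 4
  σ[f>=2](S) → 3
  ρ[c/b](σ[f>=2](S)) → 3
  π[c](ρ[c/b](σ[f>=2](S))) → 3
  (π[c](U) ∪ π[c](ρ[c/b](σ[f>=2](S)))) → 8
  σ[c>=7]((π[c](U) ∪ π[c](ρ[c/b](σ[f>=2](S))))) → 1

== RESULT ==
c
9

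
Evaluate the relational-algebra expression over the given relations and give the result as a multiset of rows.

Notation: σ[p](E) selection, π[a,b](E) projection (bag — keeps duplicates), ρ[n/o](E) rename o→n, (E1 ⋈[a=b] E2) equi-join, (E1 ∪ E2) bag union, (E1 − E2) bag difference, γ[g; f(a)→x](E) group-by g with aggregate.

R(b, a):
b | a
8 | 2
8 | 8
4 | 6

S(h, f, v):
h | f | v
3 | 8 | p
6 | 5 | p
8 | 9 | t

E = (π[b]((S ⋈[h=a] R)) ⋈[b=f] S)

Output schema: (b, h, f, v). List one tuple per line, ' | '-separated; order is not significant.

Row counts bottom-up:
  S → 3
  R → 3
  (S ⋈[h=a] R) → 2
  π[b]((S ⋈[h=a] R)) → 2
  S → 3
  (π[b]((S ⋈[h=a] R)) ⋈[b=f] S) → 1

== RESULT ==
b | h | f | v
8 | 3 | 8 | p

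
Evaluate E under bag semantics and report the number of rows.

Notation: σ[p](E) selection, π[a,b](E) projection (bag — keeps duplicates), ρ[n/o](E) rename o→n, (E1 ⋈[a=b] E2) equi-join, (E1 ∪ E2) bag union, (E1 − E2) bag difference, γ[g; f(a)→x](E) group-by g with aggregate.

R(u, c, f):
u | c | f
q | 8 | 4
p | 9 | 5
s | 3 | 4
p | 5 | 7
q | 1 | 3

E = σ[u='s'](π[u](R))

Subexpression sizes:
  R → 5
  π[u](R) → 5
  σ[u='s'](π[u](R)) → 1

|E| = 1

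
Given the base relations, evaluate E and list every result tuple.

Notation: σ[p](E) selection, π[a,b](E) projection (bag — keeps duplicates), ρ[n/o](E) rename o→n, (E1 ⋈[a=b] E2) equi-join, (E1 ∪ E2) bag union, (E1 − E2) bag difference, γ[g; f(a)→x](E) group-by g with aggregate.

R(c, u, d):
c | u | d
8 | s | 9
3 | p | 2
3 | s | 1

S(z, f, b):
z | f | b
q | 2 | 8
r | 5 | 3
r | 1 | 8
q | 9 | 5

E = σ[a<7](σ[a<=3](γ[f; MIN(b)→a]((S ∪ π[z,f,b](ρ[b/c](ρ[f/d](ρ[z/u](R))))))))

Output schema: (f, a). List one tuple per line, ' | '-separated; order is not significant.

Per-node cardinality:
  S → 4
  R → 3
  ρ[z/u](R) → 3
  ρ[f/d](ρ[z/u](R)) → 3
  ρ[b/c](ρ[f/d](ρ[z/u](R))) → 3
  π[z,f,b](ρ[b/c](ρ[f/d](ρ[z/u](R)))) → 3
  (S ∪ π[z,f,b](ρ[b/c](ρ[f/d](ρ[z/u](R))))) → 7
  γ[f; MIN(b)→a]((S ∪ π[z,f,b](ρ[b/c](ρ[f/d](ρ[z/u](R)))))) → 4
  σ[a<=3](γ[f; MIN(b)→a]((S ∪ π[z,f,b](ρ[b/c](ρ[f/d](ρ[z/u](R))))))) → 3
  σ[a<7](σ[a<=3](γ[f; MIN(b)→a]((S ∪ π[z,f,b](ρ[b/c](ρ[f/d](ρ[z/u](R)))))))) → 3

== RESULT ==
f | a
1 | 3
2 | 3
5 | 3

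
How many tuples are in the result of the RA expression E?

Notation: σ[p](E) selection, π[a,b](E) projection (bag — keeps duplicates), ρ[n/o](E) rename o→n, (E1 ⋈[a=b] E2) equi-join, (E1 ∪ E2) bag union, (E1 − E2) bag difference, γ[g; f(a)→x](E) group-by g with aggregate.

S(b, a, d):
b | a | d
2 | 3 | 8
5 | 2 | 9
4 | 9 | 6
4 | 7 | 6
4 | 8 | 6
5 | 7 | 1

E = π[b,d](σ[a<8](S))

Row counts bottom-up:
  S → 6
  σ[a<8](S) → 4
  π[b,d](σ[a<8](S)) → 4

|E| = 4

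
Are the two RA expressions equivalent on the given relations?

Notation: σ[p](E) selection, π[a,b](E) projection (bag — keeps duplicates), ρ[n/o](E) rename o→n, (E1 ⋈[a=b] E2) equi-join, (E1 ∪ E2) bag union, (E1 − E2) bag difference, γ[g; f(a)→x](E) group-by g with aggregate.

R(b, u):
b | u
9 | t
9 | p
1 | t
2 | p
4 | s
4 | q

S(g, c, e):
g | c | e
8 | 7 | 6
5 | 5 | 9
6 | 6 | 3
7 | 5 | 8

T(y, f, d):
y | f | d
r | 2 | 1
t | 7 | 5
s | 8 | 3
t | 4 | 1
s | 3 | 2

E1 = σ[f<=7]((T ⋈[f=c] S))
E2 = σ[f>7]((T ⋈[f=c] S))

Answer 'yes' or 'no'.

E1 subexpression sizes:
  T → 5
  S → 4
  (T ⋈[f=c] S) → 1
  σ[f<=7]((T ⋈[f=c] S)) → 1
E2 subexpression sizes:
  T → 5
  S → 4
  (T ⋈[f=c] S) → 1
  σ[f>7]((T ⋈[f=c] S)) → 0

E1 result:
y | f | d | g | c | e
t | 7 | 5 | 8 | 7 | 6
E2 result:
y | f | d | g | c | e
(0 rows)
Witness: ('t', 7, 5, 8, 7, 6) appears 1× in E1 but 0× in E2.

no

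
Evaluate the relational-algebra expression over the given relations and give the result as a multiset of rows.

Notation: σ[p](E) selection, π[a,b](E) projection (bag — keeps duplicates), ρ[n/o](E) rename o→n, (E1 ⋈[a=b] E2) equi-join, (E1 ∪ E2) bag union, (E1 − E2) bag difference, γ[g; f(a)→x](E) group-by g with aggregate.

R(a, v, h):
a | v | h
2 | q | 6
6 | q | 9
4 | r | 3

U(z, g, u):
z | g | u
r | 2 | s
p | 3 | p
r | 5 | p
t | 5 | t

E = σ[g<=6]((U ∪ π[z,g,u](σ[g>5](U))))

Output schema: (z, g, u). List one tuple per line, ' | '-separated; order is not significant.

Per-node cardinality:
  U → 4
  U → 4
  σ[g>5](U) → 0
  π[z,g,u](σ[g>5](U)) → 0
  (U ∪ π[z,g,u](σ[g>5](U))) → 4
  σ[g<=6]((U ∪ π[z,g,u](σ[g>5](U)))) → 4

== RESULT ==
z | g | u
p | 3 | p
r | 2 | s
r | 5 | p
t | 5 | t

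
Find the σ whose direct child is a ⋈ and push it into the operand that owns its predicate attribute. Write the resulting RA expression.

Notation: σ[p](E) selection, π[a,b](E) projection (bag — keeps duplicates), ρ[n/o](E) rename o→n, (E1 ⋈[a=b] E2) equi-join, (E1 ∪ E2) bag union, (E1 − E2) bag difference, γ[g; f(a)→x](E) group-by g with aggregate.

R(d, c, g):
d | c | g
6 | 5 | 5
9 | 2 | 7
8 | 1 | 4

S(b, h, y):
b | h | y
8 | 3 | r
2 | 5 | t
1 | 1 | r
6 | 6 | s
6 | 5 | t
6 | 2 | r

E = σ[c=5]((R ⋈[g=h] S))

σ filters on c, owned by the left side.
E' = (σ[c=5](R) ⋈[g=h] S)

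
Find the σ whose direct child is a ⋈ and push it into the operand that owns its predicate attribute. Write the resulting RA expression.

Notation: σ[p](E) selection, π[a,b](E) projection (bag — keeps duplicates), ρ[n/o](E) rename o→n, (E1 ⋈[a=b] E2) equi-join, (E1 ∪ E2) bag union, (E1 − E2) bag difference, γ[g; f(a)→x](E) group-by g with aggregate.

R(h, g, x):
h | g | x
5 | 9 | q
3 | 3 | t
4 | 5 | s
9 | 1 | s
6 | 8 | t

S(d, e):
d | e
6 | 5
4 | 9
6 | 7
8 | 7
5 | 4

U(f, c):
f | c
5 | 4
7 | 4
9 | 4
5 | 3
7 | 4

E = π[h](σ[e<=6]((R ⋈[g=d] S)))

σ filters on e, owned by the right side.
E' = π[h]((R ⋈[g=d] σ[e<=6](S)))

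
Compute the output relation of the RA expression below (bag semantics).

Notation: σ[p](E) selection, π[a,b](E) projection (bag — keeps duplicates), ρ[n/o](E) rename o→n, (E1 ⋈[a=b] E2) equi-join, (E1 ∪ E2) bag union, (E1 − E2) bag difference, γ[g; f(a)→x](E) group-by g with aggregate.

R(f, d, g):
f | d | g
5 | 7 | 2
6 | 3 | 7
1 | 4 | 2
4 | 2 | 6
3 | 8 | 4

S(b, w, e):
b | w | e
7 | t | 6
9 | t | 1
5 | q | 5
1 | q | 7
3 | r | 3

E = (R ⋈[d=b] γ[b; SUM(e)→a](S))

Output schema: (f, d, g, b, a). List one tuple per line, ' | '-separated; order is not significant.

Per-node cardinality:
  R → 5
  S → 5
  γ[b; SUM(e)→a](S) → 5
  (R ⋈[d=b] γ[b; SUM(e)→a](S)) → 2

== RESULT ==
f | d | g | b | a
5 | 7 | 2 | 7 | 6
6 | 3 | 7 | 3 | 3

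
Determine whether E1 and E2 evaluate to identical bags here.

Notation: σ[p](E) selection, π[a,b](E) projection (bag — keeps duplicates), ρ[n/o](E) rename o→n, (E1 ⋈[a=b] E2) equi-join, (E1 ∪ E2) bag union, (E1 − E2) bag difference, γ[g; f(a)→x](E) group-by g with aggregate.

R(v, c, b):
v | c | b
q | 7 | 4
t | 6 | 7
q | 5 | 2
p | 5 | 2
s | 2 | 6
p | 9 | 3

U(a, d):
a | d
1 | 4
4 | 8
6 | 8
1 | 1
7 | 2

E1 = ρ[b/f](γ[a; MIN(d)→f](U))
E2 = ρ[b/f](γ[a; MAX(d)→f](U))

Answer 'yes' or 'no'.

E1 row counts bottom-up:
  U → 5
  γ[a; MIN(d)→f](U) → 4
  ρ[b/f](γ[a; MIN(d)→f](U)) → 4
E2 row counts bottom-up:
  U → 5
  γ[a; MAX(d)→f](U) → 4
  ρ[b/f](γ[a; MAX(d)→f](U)) → 4

E1 result:
a | b
1 | 1
4 | 8
6 | 8
7 | 2
E2 result:
a | b
1 | 4
4 | 8
6 | 8
7 | 2
Witness: (1, 1) appears 1× in E1 but 0× in E2.

no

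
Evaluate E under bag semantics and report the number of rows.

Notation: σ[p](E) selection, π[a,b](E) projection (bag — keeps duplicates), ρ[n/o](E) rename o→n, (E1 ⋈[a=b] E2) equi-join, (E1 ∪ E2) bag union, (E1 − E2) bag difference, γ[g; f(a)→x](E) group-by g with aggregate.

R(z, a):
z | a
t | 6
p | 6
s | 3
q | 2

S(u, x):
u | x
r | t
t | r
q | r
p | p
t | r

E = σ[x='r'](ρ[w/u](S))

Stepwise |·|:
  S → 5
  ρ[w/u](S) → 5
  σ[x='r'](ρ[w/u](S)) → 3

|E| = 3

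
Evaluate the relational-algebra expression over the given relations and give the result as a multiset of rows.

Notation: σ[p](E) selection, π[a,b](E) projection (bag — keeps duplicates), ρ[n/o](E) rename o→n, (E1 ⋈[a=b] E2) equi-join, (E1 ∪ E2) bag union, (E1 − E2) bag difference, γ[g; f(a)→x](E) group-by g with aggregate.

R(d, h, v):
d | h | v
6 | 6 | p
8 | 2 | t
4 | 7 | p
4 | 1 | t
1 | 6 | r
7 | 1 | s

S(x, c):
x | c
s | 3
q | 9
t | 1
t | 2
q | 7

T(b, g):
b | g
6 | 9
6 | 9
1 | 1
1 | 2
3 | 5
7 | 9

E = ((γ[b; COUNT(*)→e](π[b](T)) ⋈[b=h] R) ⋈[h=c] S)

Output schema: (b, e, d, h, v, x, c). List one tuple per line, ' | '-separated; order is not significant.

Row counts bottom-up:
  T → 6
  π[b](T) → 6
  γ[b; COUNT(*)→e](π[b](T)) → 4
  R → 6
  (γ[b; COUNT(*)→e](π[b](T)) ⋈[b=h] R) → 5
  S → 5
  ((γ[b; COUNT(*)→e](π[b](T)) ⋈[b=h] R) ⋈[h=c] S) → 3

== RESULT ==
b | e | d | h | v | x | c
1 | 2 | 4 | 1 | t | t | 1
1 | 2 | 7 | 1 | s | t | 1
7 | 1 | 4 | 7 | p | q | 7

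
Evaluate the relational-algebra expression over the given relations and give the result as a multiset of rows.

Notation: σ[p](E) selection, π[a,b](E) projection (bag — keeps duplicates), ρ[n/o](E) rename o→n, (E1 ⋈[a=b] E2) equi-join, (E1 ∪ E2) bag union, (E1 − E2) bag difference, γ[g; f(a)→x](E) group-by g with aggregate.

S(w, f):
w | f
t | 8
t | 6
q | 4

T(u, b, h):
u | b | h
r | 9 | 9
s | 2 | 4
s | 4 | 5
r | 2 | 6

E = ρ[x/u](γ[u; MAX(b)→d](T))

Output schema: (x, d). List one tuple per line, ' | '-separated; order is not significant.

Per-node cardinality:
  T → 4
  γ[u; MAX(b)→d](T) → 2
  ρ[x/u](γ[u; MAX(b)→d](T)) → 2

== RESULT ==
x | d
r | 9
s | 4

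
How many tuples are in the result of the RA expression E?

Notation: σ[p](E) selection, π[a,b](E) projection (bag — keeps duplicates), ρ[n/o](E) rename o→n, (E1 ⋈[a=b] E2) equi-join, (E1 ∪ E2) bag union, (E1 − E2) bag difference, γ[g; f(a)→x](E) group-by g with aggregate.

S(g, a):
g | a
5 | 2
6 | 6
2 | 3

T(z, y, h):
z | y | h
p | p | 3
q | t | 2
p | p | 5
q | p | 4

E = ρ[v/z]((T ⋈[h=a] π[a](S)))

Row counts bottom-up:
  T → 4
  S → 3
  π[a](S) → 3
  (T ⋈[h=a] π[a](S)) → 2
  ρ[v/z]((T ⋈[h=a] π[a](S))) → 2

|E| = 2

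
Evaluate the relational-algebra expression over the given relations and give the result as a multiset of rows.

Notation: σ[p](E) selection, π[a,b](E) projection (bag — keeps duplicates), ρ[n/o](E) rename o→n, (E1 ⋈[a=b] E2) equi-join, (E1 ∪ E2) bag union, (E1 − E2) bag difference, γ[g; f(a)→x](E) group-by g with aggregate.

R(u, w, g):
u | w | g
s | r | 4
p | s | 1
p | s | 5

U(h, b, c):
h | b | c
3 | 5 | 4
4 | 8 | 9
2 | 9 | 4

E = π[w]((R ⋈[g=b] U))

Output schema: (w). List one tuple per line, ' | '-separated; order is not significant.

Row counts bottom-up:
  R → 3
  U → 3
  (R ⋈[g=b] U) → 1
  π[w]((R ⋈[g=b] U)) → 1

== RESULT ==
w
s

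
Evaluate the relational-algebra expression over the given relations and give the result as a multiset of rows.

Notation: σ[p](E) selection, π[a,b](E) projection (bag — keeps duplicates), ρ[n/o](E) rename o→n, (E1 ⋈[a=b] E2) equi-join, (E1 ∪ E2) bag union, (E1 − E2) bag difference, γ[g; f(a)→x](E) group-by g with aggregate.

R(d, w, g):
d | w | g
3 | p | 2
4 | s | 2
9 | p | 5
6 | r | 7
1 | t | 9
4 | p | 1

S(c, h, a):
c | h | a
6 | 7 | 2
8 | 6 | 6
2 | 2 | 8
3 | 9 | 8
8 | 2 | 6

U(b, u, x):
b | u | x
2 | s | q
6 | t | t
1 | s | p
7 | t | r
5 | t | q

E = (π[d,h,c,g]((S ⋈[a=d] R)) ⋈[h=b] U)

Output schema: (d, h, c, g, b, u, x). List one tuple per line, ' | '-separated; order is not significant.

Subexpression sizes:
  S → 5
  R → 6
  (S ⋈[a=d] R) → 2
  π[d,h,c,g]((S ⋈[a=d] R)) → 2
  U → 5
  (π[d,h,c,g]((S ⋈[a=d] R)) ⋈[h=b] U) → 2

== RESULT ==
d | h | c | g | b | u | x
6 | 2 | 8 | 7 | 2 | s | q
6 | 6 | 8 | 7 | 6 | t | t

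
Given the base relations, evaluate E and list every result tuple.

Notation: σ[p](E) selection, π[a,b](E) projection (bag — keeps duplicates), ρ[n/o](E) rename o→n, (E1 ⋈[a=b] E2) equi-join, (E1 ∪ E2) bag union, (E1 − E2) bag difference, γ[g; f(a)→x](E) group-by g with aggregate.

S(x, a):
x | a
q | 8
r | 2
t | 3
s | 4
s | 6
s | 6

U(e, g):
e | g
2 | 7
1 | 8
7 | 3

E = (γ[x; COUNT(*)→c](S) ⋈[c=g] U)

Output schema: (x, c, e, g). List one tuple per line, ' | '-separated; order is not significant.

Subexpression sizes:
  S → 6
  γ[x; COUNT(*)→c](S) → 4
  U → 3
  (γ[x; COUNT(*)→c](S) ⋈[c=g] U) → 1

== RESULT ==
x | c | e | g
s | 3 | 7 | 3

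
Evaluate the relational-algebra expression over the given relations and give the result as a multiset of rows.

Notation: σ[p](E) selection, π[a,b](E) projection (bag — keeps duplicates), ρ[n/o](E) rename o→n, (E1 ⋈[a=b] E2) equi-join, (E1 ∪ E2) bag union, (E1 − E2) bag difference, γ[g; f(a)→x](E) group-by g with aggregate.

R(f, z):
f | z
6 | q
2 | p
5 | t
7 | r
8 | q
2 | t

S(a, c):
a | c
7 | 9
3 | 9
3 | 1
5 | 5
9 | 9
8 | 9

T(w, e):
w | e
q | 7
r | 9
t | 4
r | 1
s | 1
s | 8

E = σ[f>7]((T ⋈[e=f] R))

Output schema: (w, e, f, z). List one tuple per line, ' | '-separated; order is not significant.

Row counts bottom-up:
  T → 6
  R → 6
  (T ⋈[e=f] R) → 2
  σ[f>7]((T ⋈[e=f] R)) → 1

== RESULT ==
w | e | f | z
s | 8 | 8 | q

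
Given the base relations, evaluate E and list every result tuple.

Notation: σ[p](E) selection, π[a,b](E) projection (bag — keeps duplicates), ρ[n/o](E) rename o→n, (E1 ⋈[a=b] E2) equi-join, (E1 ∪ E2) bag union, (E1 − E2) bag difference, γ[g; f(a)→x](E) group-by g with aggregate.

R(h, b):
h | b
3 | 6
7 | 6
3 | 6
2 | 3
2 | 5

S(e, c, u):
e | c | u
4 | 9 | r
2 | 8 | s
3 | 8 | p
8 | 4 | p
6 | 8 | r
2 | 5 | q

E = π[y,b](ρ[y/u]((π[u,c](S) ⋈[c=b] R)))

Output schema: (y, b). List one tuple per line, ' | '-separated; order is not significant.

Per-node cardinality:
  S → 6
  π[u,c](S) → 6
  R → 5
  (π[u,c](S) ⋈[c=b] R) → 1
  ρ[y/u]((π[u,c](S) ⋈[c=b] R)) → 1
  π[y,b](ρ[y/u]((π[u,c](S) ⋈[c=b] R))) → 1

== RESULT ==
y | b
q | 5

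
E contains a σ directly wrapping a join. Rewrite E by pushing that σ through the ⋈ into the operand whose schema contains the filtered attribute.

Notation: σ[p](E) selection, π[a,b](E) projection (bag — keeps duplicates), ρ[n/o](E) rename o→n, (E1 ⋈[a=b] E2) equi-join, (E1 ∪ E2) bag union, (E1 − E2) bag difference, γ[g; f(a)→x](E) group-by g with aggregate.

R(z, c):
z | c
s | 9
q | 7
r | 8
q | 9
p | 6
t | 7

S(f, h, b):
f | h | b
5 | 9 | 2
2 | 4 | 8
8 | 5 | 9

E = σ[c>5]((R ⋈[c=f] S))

σ filters on c, owned by the left side.
E' = (σ[c>5](R) ⋈[c=f] S)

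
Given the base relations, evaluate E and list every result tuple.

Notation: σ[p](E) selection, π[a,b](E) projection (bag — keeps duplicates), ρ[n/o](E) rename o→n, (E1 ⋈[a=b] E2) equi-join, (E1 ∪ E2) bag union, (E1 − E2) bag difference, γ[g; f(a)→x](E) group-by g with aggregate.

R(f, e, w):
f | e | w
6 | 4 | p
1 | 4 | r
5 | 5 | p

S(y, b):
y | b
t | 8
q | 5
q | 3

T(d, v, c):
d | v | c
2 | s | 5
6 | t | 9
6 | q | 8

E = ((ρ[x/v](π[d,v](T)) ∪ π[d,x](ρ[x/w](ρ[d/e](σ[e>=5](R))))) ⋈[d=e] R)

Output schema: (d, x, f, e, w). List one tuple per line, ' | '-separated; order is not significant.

Stepwise |·|:
  T → 3
  π[d,v](T) → 3
  ρ[x/v](π[d,v](T)) → 3
  R → 3
  σ[e>=5](R) → 1
  ρ[d/e](σ[e>=5](R)) → 1
  ρ[x/w](ρ[d/e](σ[e>=5](R))) → 1
  π[d,x](ρ[x/w](ρ[d/e](σ[e>=5](R)))) → 1
  (ρ[x/v](π[d,v](T)) ∪ π[d,x](ρ[x/w](ρ[d/e](σ[e>=5](R))))) → 4
  R → 3
  ((ρ[x/v](π[d,v](T)) ∪ π[d,x](ρ[x/w](ρ[d/e](σ[e>=5](R))))) ⋈[d=e] R) → 1

== RESULT ==
d | x | f | e | w
5 | p | 5 | 5 | p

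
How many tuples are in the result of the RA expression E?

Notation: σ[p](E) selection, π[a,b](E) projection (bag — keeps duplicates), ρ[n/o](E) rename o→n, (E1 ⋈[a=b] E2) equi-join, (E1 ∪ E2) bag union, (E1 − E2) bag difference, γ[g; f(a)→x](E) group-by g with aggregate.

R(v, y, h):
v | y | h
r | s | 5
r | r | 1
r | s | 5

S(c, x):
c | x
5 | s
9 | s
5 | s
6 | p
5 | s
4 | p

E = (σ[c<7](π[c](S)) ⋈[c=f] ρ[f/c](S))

Subexpression sizes:
  S → 6
  π[c](S) → 6
  σ[c<7](π[c](S)) → 5
  S → 6
  ρ[f/c](S) → 6
  (σ[c<7](π[c](S)) ⋈[c=f] ρ[f/c](S)) → 11

|E| = 11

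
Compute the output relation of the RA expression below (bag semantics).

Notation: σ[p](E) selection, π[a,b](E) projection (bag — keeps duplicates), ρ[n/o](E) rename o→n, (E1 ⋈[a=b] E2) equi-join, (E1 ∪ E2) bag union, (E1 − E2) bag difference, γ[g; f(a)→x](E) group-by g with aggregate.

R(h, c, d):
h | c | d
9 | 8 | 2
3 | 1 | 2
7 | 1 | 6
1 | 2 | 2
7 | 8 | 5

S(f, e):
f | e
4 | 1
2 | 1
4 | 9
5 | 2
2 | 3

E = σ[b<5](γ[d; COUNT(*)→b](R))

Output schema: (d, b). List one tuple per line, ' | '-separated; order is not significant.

Per-node cardinality:
  R → 5
  γ[d; COUNT(*)→b](R) → 3
  σ[b<5](γ[d; COUNT(*)→b](R)) → 3

== RESULT ==
d | b
2 | 3
5 | 1
6 | 1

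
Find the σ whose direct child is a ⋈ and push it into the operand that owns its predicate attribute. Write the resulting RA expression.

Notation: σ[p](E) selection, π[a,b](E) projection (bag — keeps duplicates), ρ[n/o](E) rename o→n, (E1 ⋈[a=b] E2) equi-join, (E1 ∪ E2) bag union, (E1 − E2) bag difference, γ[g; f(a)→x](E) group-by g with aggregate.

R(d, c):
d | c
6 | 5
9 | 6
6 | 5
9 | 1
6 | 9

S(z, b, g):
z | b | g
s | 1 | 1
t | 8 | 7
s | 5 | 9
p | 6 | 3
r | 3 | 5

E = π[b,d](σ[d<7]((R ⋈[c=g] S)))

σ filters on d, owned by the left side.
E' = π[b,d]((σ[d<7](R) ⋈[c=g] S))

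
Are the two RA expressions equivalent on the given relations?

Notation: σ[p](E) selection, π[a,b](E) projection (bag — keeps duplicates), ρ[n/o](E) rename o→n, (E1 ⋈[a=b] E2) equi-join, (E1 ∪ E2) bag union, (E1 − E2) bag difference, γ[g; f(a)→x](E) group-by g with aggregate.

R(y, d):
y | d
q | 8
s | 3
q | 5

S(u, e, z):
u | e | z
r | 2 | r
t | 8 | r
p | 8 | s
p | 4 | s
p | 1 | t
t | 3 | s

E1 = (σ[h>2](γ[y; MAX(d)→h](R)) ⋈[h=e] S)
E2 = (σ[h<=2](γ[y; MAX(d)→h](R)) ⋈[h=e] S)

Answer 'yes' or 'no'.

E1 row counts bottom-up:
  R → 3
  γ[y; MAX(d)→h](R) → 2
  σ[h>2](γ[y; MAX(d)→h](R)) → 2
  S → 6
  (σ[h>2](γ[y; MAX(d)→h](R)) ⋈[h=e] S) → 3
E2 row counts bottom-up:
  R → 3
  γ[y; MAX(d)→h](R) → 2
  σ[h<=2](γ[y; MAX(d)→h](R)) → 0
  S → 6
  (σ[h<=2](γ[y; MAX(d)→h](R)) ⋈[h=e] S) → 0

E1 result:
y | h | u | e | z
q | 8 | p | 8 | s
q | 8 | t | 8 | r
s | 3 | t | 3 | s
E2 result:
y | h | u | e | z
(0 rows)
Witness: ('q', 8, 'p', 8, 's') appears 1× in E1 but 0× in E2.

no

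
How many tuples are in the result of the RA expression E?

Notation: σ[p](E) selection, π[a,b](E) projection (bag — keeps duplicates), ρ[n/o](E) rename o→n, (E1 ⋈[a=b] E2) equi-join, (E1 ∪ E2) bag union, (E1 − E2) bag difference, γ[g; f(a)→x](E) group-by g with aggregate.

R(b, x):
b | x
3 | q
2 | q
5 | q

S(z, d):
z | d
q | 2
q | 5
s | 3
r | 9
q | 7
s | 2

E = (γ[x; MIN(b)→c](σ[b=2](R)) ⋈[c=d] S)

Row counts bottom-up:
  R → 3
  σ[b=2](R) → 1
  γ[x; MIN(b)→c](σ[b=2](R)) → 1
  S → 6
  (γ[x; MIN(b)→c](σ[b=2](R)) ⋈[c=d] S) → 2

|E| = 2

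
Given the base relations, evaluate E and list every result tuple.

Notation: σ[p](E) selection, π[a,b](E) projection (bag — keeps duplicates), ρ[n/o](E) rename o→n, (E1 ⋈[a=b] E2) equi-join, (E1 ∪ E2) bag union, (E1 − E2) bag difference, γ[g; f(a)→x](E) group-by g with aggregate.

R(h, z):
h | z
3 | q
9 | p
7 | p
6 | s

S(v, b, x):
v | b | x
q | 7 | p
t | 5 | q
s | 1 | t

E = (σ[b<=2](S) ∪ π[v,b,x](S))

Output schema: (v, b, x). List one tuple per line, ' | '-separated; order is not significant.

Per-node cardinality:
  S → 3
  σ[b<=2](S) → 1
  S → 3
  π[v,b,x](S) → 3
  (σ[b<=2](S) ∪ π[v,b,x](S)) → 4

== RESULT ==
v | b | x
q | 7 | p
s | 1 | t
s | 1 | t
t | 5 | q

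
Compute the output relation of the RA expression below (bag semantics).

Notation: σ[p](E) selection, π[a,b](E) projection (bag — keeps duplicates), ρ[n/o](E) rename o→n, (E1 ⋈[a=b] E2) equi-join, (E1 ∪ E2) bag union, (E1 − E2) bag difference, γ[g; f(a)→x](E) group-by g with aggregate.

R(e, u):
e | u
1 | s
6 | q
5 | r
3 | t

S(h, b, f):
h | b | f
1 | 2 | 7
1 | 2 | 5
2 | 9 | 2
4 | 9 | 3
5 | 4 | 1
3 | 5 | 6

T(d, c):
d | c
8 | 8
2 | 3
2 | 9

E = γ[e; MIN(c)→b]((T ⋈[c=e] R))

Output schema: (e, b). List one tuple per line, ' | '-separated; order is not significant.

Row counts bottom-up:
  T → 3
  R → 4
  (T ⋈[c=e] R) → 1
  γ[e; MIN(c)→b]((T ⋈[c=e] R)) → 1

== RESULT ==
e | b
3 | 3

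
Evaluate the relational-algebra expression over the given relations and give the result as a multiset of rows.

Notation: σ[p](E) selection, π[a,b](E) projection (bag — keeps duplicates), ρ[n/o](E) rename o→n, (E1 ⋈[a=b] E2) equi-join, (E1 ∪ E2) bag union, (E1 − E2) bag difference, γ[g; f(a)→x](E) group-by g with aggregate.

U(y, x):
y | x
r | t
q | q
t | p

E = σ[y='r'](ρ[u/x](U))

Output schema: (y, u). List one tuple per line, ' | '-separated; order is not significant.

Stepwise |·|:
  U → 3
  ρ[u/x](U) → 3
  σ[y='r'](ρ[u/x](U)) → 1

== RESULT ==
y | u
r | t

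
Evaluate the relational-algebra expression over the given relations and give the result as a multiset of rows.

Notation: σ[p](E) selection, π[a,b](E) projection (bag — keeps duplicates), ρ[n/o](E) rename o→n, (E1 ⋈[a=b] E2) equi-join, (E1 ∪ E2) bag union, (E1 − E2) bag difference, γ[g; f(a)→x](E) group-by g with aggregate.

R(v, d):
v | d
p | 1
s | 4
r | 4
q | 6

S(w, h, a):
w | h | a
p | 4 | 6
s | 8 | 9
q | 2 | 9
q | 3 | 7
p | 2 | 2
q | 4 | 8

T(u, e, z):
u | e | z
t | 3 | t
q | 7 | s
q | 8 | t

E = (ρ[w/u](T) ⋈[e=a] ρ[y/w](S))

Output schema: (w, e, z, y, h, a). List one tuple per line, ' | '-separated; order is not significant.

Row counts bottom-up:
  T → 3
  ρ[w/u](T) → 3
  S → 6
  ρ[y/w](S) → 6
  (ρ[w/u](T) ⋈[e=a] ρ[y/w](S)) → 2

== RESULT ==
w | e | z | y | h | a
q | 7 | s | q | 3 | 7
q | 8 | t | q | 4 | 8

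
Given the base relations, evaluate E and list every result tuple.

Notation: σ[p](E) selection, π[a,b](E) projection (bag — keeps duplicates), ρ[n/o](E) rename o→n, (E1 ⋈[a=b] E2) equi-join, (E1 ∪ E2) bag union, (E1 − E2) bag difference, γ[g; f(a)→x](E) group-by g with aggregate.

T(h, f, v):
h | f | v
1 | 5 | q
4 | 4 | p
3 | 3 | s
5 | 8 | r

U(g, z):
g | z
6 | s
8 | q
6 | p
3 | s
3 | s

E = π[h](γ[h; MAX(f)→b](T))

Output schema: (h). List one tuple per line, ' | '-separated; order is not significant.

Per-node cardinality:
  T → 4
  γ[h; MAX(f)→b](T) → 4
  π[h](γ[h; MAX(f)→b](T)) → 4

== RESULT ==
h
1
3
4
5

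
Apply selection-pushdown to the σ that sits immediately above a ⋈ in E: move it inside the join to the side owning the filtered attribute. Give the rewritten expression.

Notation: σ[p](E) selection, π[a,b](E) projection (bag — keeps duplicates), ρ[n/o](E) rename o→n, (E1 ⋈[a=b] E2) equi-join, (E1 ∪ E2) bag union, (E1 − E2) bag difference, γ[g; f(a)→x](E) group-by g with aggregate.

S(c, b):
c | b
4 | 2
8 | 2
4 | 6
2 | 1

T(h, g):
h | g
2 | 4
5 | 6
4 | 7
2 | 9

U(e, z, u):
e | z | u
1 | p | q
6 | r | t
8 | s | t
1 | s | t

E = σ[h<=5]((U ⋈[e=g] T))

σ filters on h, owned by the right side.
E' = (U ⋈[e=g] σ[h<=5](T))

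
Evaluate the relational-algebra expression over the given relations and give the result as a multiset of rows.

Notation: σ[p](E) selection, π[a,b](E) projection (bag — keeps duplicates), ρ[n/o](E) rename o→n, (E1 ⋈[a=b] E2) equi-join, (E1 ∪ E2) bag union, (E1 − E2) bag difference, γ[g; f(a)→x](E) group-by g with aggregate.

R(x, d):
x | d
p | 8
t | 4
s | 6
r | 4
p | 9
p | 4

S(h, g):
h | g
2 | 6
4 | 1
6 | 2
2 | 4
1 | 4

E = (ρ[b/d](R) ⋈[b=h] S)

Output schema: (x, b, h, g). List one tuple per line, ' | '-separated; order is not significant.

Row counts bottom-up:
  R → 6
  ρ[b/d](R) → 6
  S → 5
  (ρ[b/d](R) ⋈[b=h] S) → 4

== RESULT ==
x | b | h | g
p | 4 | 4 | 1
r | 4 | 4 | 1
s | 6 | 6 | 2
t | 4 | 4 | 1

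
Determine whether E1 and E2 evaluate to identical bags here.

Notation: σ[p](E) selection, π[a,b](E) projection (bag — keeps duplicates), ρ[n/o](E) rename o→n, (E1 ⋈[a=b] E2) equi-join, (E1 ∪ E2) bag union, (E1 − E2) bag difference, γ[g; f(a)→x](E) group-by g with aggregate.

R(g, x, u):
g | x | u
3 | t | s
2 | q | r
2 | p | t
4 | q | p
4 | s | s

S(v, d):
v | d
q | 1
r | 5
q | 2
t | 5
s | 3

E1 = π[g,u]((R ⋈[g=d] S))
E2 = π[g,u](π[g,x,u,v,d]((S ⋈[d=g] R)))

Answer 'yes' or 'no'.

E1 row counts bottom-up:
  R → 5
  S → 5
  (R ⋈[g=d] S) → 3
  π[g,u]((R ⋈[g=d] S)) → 3
E2 row counts bottom-up:
  S → 5
  R → 5
  (S ⋈[d=g] R) → 3
  π[g,x,u,v,d]((S ⋈[d=g] R)) → 3
  π[g,u](π[g,x,u,v,d]((S ⋈[d=g] R))) → 3

E1 and E2 produce the same multiset:
g | u
2 | r
2 | t
3 | s

yes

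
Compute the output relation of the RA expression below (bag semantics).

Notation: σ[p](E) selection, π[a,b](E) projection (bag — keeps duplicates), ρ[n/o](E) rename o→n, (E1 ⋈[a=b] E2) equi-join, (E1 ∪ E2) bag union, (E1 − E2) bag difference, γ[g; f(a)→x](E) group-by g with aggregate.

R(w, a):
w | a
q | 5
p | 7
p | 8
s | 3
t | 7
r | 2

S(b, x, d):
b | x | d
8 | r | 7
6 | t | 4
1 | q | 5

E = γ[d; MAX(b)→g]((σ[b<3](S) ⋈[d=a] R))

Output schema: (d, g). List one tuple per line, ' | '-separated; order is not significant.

Stepwise |·|:
  S → 3
  σ[b<3](S) → 1
  R → 6
  (σ[b<3](S) ⋈[d=a] R) → 1
  γ[d; MAX(b)→g]((σ[b<3](S) ⋈[d=a] R)) → 1

== RESULT ==
d | g
5 | 1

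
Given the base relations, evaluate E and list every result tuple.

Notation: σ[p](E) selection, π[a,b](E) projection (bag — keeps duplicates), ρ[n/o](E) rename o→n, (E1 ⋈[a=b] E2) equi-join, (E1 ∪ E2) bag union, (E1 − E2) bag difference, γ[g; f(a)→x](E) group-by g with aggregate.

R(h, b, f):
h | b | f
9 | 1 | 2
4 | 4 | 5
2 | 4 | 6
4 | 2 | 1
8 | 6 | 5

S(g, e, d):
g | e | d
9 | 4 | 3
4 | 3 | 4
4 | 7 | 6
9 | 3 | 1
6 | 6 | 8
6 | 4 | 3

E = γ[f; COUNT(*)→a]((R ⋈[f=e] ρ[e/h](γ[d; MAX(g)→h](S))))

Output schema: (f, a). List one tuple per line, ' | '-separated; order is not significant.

Row counts bottom-up:
  R → 5
  S → 6
  γ[d; MAX(g)→h](S) → 5
  ρ[e/h](γ[d; MAX(g)→h](S)) → 5
  (R ⋈[f=e] ρ[e/h](γ[d; MAX(g)→h](S))) → 1
  γ[f; COUNT(*)→a]((R ⋈[f=e] ρ[e/h](γ[d; MAX(g)→h](S)))) → 1

== RESULT ==
f | a
6 | 1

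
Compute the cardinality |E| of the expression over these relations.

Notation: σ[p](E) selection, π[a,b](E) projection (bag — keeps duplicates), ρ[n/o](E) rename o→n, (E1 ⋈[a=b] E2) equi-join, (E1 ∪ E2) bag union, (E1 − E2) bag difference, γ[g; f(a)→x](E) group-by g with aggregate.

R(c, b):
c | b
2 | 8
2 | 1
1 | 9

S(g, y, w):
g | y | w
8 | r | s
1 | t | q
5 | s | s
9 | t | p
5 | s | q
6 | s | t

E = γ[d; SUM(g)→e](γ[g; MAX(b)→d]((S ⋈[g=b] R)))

Subexpression sizes:
  S → 6
  R → 3
  (S ⋈[g=b] R) → 3
  γ[g; MAX(b)→d]((S ⋈[g=b] R)) → 3
  γ[d; SUM(g)→e](γ[g; MAX(b)→d]((S ⋈[g=b] R))) → 3

|E| = 3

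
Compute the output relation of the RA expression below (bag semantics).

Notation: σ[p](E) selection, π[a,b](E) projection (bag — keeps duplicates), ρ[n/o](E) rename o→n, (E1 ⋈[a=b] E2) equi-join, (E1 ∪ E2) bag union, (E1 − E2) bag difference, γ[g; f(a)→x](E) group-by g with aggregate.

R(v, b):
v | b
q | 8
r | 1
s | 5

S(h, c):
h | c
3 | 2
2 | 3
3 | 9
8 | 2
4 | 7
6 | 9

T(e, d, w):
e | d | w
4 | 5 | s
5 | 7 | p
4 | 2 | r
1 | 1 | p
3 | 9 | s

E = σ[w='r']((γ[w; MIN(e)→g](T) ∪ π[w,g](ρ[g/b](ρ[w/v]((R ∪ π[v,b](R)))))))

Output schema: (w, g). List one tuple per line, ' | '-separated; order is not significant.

Row counts bottom-up:
  T → 5
  γ[w; MIN(e)→g](T) → 3
  R → 3
  R → 3
  π[v,b](R) → 3
  (R ∪ π[v,b](R)) → 6
  ρ[w/v]((R ∪ π[v,b](R))) → 6
  ρ[g/b](ρ[w/v]((R ∪ π[v,b](R)))) → 6
  π[w,g](ρ[g/b](ρ[w/v]((R ∪ π[v,b](R))))) → 6
  (γ[w; MIN(e)→g](T) ∪ π[w,g](ρ[g/b](ρ[w/v]((R ∪ π[v,b](R)))))) → 9
  σ[w='r']((γ[w; MIN(e)→g](T) ∪ π[w,g](ρ[g/b](ρ[w/v]((R ∪ π[v,b](R))))))) → 3

== RESULT ==
w | g
r | 1
r | 1
r | 4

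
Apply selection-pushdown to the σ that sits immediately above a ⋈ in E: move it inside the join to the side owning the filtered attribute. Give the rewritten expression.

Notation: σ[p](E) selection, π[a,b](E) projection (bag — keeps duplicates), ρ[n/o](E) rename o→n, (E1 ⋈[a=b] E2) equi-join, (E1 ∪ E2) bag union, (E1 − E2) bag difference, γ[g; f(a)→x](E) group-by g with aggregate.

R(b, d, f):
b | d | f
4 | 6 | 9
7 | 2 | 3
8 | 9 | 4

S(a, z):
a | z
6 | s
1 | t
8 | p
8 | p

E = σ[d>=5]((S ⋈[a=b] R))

σ filters on d, owned by the right side.
E' = (S ⋈[a=b] σ[d>=5](R))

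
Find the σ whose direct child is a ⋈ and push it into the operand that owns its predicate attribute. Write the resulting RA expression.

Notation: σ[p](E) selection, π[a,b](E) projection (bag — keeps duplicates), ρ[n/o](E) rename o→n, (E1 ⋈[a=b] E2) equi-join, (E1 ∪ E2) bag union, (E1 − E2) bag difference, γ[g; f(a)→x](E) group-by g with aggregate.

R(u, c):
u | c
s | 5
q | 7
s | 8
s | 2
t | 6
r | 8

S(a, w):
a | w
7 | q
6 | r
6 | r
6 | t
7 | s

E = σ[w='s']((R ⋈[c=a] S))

σ filters on w, owned by the right side.
E' = (R ⋈[c=a] σ[w='s'](S))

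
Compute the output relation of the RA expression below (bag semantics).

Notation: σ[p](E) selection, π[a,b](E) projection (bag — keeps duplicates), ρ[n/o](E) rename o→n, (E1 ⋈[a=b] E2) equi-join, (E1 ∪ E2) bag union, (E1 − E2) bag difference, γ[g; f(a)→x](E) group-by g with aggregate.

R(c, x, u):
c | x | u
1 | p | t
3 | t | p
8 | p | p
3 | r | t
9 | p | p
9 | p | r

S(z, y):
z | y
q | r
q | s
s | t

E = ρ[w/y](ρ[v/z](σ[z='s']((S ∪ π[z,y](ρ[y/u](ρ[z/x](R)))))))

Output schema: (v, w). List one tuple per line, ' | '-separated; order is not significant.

Stepwise |·|:
  S → 3
  R → 6
  ρ[z/x](R) → 6
  ρ[y/u](ρ[z/x](R)) → 6
  π[z,y](ρ[y/u](ρ[z/x](R))) → 6
  (S ∪ π[z,y](ρ[y/u](ρ[z/x](R)))) → 9
  σ[z='s']((S ∪ π[z,y](ρ[y/u](ρ[z/x](R))))) → 1
  ρ[v/z](σ[z='s']((S ∪ π[z,y](ρ[y/u](ρ[z/x](R)))))) → 1
  ρ[w/y](ρ[v/z](σ[z='s']((S ∪ π[z,y](ρ[y/u](ρ[z/x](R))))))) → 1

== RESULT ==
v | w
s | t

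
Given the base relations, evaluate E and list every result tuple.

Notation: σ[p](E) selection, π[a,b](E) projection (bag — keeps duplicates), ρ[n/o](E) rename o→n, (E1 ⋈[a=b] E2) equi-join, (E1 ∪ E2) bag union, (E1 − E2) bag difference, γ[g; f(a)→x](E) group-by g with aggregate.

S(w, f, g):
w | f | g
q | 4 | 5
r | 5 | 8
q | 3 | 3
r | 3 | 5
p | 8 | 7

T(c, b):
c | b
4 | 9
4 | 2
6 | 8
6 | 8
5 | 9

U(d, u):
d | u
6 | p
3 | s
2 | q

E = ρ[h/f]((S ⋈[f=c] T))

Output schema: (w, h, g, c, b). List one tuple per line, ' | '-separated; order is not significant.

Per-node cardinality:
  S → 5
  T → 5
  (S ⋈[f=c] T) → 3
  ρ[h/f]((S ⋈[f=c] T)) → 3

== RESULT ==
w | h | g | c | b
q | 4 | 5 | 4 | 2
q | 4 | 5 | 4 | 9
r | 5 | 8 | 5 | 9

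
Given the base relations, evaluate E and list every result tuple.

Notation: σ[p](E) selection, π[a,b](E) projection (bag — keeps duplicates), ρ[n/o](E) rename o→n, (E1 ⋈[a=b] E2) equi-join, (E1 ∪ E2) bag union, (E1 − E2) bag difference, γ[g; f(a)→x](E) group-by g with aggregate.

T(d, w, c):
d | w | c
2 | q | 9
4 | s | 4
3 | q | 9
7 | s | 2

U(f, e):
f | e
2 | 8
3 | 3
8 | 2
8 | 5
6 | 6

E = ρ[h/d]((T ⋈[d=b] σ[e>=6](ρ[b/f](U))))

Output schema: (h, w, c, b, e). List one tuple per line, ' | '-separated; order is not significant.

Subexpression sizes:
  T → 4
  U → 5
  ρ[b/f](U) → 5
  σ[e>=6](ρ[b/f](U)) → 2
  (T ⋈[d=b] σ[e>=6](ρ[b/f](U))) → 1
  ρ[h/d]((T ⋈[d=b] σ[e>=6](ρ[b/f](U)))) → 1

== RESULT ==
h | w | c | b | e
2 | q | 9 | 2 | 8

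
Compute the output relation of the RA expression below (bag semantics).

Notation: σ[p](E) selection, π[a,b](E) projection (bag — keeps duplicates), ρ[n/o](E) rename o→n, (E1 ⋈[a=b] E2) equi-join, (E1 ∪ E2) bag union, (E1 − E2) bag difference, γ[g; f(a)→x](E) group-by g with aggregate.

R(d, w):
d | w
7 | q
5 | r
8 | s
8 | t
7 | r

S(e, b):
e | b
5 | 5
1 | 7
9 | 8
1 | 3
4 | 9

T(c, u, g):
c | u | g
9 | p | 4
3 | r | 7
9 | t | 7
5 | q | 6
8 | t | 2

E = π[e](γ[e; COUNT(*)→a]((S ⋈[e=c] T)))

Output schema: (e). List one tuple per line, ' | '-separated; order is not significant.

Per-node cardinality:
  S → 5
  T → 5
  (S ⋈[e=c] T) → 3
  γ[e; COUNT(*)→a]((S ⋈[e=c] T)) → 2
  π[e](γ[e; COUNT(*)→a]((S ⋈[e=c] T))) → 2

== RESULT ==
e
5
9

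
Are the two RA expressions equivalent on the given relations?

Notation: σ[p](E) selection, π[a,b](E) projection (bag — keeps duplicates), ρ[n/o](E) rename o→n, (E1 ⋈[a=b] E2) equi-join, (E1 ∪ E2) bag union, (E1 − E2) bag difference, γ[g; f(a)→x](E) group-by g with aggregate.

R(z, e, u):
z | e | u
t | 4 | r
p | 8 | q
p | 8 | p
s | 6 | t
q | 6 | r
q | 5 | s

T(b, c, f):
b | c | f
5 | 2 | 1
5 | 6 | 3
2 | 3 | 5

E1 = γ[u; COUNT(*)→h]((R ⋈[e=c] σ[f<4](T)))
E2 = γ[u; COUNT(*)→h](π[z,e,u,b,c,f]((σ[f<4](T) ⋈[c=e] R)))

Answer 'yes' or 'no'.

E1 per-node cardinality:
  R → 6
  T → 3
  σ[f<4](T) → 2
  (R ⋈[e=c] σ[f<4](T)) → 2
  γ[u; COUNT(*)→h]((R ⋈[e=c] σ[f<4](T))) → 2
E2 per-node cardinality:
  T → 3
  σ[f<4](T) → 2
  R → 6
  (σ[f<4](T) ⋈[c=e] R) → 2
  π[z,e,u,b,c,f]((σ[f<4](T) ⋈[c=e] R)) → 2
  γ[u; COUNT(*)→h](π[z,e,u,b,c,f]((σ[f<4](T) ⋈[c=e] R))) → 2

E1 and E2 produce the same multiset:
u | h
r | 1
t | 1

yes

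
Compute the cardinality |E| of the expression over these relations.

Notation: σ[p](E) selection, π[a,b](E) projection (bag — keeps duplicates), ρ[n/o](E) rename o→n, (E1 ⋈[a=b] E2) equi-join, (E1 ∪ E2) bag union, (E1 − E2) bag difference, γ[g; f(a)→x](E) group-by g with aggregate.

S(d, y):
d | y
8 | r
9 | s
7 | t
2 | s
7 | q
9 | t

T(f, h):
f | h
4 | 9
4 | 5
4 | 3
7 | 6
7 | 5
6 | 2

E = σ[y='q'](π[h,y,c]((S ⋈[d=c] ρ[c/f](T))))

Subexpression sizes:
  S → 6
  T → 6
  ρ[c/f](T) → 6
  (S ⋈[d=c] ρ[c/f](T)) → 4
  π[h,y,c]((S ⋈[d=c] ρ[c/f](T))) → 4
  σ[y='q'](π[h,y,c]((S ⋈[d=c] ρ[c/f](T)))) → 2

|E| = 2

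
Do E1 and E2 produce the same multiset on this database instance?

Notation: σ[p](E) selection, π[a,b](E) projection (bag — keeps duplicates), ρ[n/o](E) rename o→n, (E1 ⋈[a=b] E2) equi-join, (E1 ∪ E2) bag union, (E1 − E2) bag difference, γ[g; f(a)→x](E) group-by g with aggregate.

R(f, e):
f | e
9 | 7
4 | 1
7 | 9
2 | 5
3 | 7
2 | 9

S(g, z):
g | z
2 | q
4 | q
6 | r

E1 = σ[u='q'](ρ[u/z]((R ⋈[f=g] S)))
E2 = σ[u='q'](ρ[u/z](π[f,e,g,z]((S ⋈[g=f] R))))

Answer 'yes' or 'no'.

E1 per-node cardinality:
  R → 6
  S → 3
  (R ⋈[f=g] S) → 3
  ρ[u/z]((R ⋈[f=g] S)) → 3
  σ[u='q'](ρ[u/z]((R ⋈[f=g] S))) → 3
E2 per-node cardinality:
  S → 3
  R → 6
  (S ⋈[g=f] R) → 3
  π[f,e,g,z]((S ⋈[g=f] R)) → 3
  ρ[u/z](π[f,e,g,z]((S ⋈[g=f] R))) → 3
  σ[u='q'](ρ[u/z](π[f,e,g,z]((S ⋈[g=f] R)))) → 3

E1 and E2 produce the same multiset:
f | e | g | u
2 | 5 | 2 | q
2 | 9 | 2 | q
4 | 1 | 4 | q

yes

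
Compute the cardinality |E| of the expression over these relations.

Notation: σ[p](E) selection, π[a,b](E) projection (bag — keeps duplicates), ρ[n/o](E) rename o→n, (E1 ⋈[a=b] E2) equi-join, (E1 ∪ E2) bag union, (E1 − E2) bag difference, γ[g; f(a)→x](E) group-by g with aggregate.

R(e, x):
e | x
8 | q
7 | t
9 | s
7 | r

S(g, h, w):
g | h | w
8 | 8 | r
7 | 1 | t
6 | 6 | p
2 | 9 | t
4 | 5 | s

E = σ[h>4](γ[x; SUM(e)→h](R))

Per-node cardinality:
  R → 4
  γ[x; SUM(e)→h](R) → 4
  σ[h>4](γ[x; SUM(e)→h](R)) → 4

|E| = 4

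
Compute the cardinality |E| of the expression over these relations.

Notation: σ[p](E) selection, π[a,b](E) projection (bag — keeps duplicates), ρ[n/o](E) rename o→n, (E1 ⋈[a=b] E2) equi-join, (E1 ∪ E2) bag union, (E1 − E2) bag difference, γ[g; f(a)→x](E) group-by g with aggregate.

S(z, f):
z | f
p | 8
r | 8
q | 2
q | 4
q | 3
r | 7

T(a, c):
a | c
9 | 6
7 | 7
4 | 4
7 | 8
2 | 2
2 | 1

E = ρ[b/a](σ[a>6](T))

Subexpression sizes:
  T → 6
  σ[a>6](T) → 3
  ρ[b/a](σ[a>6](T)) → 3

|E| = 3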